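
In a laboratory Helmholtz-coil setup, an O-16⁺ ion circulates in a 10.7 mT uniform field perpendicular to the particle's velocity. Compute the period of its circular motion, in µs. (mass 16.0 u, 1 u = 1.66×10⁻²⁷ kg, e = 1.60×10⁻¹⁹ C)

The cyclotron period is independent of speed: T = 2πm/(qB).
T = 2π(2.66×10^-26) / [(1×1.60×10^-19)(0.0107)] = 9.75×10^-5 s.

T ≈ 97.5 µs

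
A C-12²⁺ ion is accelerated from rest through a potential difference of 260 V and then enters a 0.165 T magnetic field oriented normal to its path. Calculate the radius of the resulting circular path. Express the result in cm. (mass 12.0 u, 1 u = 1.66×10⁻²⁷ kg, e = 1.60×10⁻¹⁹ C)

The kinetic energy gained is K = qV = (2×1.60×10^-19)(260) = 8.32×10^-17 J.
v = √(2K/m) = 9.14×10^4 m/s.
r = mv/(qB) = (1.99×10^-26)(9.14×10^4) / [(2×1.60×10^-19)(0.165)] = 0.0345 m.

r ≈ 3.45 cm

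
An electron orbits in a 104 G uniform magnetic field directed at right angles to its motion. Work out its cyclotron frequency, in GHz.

f = qB/(2πm) = (1×1.60×10^-19)(0.0104) / [2π(9.11×10^-31)] = 2.91×10^8 Hz.

f ≈ 0.291 GHz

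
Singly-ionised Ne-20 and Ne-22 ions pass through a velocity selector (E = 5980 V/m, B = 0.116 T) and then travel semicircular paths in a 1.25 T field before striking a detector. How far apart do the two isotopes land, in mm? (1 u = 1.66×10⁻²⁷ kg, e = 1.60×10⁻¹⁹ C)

Δd ≈ 1.71 mm

Both emerge at v = E/B₁ = 5.16×10^4 m/s.
r = mv/(qB₂), so r₁ = 8.558×10^-3 m and r₂ = 9.413×10^-3 m, giving Δr = 8.56×10^-4 m.
After a semicircle each ion lands a diameter 2r from the entry slit, so the separation is 2Δr = 1.71×10^-3 m.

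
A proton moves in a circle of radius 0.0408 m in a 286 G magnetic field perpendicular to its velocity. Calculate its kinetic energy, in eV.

v = qBr/m = (1×1.60×10^-19)(0.0286)(0.0408) / (1.67×10^-27) = 1.12×10^5 m/s.
K = ½mv² = 0.5·(1.67×10^-27)·(1.12×10^5)² = 1.04×10^-17 J = 65.2 eV.

K ≈ 65.2 eV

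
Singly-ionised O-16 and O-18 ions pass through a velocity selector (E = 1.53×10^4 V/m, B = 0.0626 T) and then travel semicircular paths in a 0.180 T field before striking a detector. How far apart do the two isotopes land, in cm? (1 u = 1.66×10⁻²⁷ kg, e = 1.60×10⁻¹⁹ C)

Both emerge at v = E/B₁ = 2.44×10^5 m/s.
r = mv/(qB₂), so r₁ = 0.2254 m and r₂ = 0.2536 m, giving Δr = 0.0282 m.
After a semicircle each ion lands a diameter 2r from the entry slit, so the separation is 2Δr = 0.0563 m.

Δd ≈ 5.63 cm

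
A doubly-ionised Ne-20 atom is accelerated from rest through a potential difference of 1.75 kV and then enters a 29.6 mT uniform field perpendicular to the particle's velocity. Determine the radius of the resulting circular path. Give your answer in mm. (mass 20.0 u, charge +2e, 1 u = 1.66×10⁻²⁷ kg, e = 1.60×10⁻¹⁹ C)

r ≈ 644 mm

The kinetic energy gained is K = qV = (2×1.60×10^-19)(1750) = 5.60×10^-16 J.
v = √(2K/m) = 1.84×10^5 m/s.
r = mv/(qB) = (3.32×10^-26)(1.84×10^5) / [(2×1.60×10^-19)(0.0296)] = 0.644 m.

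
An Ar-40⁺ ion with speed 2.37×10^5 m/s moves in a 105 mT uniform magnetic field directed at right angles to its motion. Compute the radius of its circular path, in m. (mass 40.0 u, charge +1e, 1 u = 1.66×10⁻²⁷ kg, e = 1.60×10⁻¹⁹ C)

The magnetic force provides the centripetal force: qvB = mv²/r, so r = mv/(qB).
r = (6.64×10^-26 kg)(2.37×10^5 m/s) / [(1×1.60×10^-19 C)(0.105 T)] = 0.937 m.

r ≈ 0.937 m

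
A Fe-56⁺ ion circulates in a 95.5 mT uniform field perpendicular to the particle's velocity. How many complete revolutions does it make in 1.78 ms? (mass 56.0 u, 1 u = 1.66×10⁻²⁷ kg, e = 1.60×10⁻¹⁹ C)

N = 46

T = 2πm/(qB) = 2π(9.296×10^-26) / [(1×1.60×10^-19)(0.0955)] = 3.8225×10^-5 s.
N = t/T = 1.78×10^-3 / 3.8225×10^-5 ≈ 46.57, so 46 complete revolutions.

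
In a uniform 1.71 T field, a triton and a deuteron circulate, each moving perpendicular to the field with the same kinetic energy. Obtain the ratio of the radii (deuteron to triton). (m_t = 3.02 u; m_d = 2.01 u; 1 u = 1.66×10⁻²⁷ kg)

ratio ≈ 0.816

r = √(2mK)/(qB) ⇒ at equal K, r ∝ √m/q.
r_{deuteron}/r_{triton} = 0.816.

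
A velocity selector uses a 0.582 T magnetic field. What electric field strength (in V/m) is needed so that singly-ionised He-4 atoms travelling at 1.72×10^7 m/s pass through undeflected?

E ≈ 1.00×10^7 V/m

qE = qvB ⇒ E = vB = (1.72×10^7)(0.582) = 1.00×10^7 V/m.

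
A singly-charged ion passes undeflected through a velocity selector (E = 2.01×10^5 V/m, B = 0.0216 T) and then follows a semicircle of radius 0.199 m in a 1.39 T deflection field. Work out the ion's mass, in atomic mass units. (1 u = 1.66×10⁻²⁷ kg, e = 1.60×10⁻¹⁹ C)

m ≈ 2.87 u

v = E/B₁ = 9.31×10^6 m/s.
From r = mv/(qB₂), m = qB₂r/v = (1×1.60×10^-19)(1.39)(0.199) / (9.31×10^6) = 4.76×10^-27 kg.
In atomic mass units: m = 4.76×10^-27 / 1.66×10^-27 = 2.87 u.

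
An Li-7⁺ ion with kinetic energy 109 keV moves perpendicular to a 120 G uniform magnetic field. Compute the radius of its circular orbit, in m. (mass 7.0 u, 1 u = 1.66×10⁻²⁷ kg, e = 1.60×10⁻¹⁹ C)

Convert the energy: K = 109 keV = 1.74×10^-14 J.
v = √(2K/m) = √(2·1.74×10^-14/1.16×10^-26) = 1.73×10^6 m/s.
r = mv/(qB) = (1.16×10^-26)(1.73×10^6) / [(1×1.60×10^-19)(0.0120)] = 10.5 m.

r ≈ 10.5 m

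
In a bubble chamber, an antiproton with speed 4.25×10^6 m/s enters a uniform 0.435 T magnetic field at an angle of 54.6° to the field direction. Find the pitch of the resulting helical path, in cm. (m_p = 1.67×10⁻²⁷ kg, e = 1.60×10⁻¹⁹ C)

pitch ≈ 37.1 cm

The velocity component along B is v∥ = v cos54.6° = 2.46×10^6 m/s.
The cyclotron period T = 2πm/(qB) = 1.51×10^-7 s is set by m, q, B alone.
Pitch = v∥·T = (2.46×10^6)(1.51×10^-7) = 0.371 m.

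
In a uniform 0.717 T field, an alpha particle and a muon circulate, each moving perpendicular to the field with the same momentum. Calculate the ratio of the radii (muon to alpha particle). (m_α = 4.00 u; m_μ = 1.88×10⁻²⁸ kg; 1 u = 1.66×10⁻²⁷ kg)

r = p/(qB) ⇒ at equal p, r ∝ 1/q.
r_{muon}/r_{alpha particle} = 2.00.

ratio ≈ 2.00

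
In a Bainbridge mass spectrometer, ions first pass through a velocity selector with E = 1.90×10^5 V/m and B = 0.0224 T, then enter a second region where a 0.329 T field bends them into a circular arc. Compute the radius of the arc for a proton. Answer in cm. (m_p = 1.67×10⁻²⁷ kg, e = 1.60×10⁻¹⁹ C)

r ≈ 26.9 cm

The selector passes v = E/B = 1.90×10^5/0.0224 = 8.48×10^6 m/s.
In the deflection region, r = mv/(qB₂) = (1.67×10^-27)(8.48×10^6) / [(1×1.60×10^-19)(0.329)] = 0.269 m.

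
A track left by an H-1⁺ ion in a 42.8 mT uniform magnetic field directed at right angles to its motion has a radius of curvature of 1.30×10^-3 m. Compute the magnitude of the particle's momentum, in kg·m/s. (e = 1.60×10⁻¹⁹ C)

p ≈ 8.90×10^-24 kg·m/s

Since qvB = mv²/r, the momentum p = mv = qBr.
p = (1×1.60×10^-19)(0.0428)(1.30×10^-3) = 8.90×10^-24 kg·m/s.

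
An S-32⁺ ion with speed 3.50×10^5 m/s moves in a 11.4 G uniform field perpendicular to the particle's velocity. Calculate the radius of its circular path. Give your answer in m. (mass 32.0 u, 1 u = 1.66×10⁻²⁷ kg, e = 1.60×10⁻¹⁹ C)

The magnetic force provides the centripetal force: qvB = mv²/r, so r = mv/(qB).
r = (5.31×10^-26 kg)(3.50×10^5 m/s) / [(1×1.60×10^-19 C)(1.14×10^-3 T)] = 102 m.

r ≈ 102 m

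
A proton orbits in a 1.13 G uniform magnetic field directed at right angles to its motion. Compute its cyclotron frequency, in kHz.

f ≈ 1.72 kHz

f = qB/(2πm) = (1×1.60×10^-19)(1.13×10^-4) / [2π(1.67×10^-27)] = 1720 Hz.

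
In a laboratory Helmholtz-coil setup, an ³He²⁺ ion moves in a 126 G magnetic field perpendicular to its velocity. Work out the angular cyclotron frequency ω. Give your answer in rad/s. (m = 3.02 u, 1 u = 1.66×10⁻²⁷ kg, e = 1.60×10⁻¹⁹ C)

ω ≈ 8.04×10^5 rad/s

ω = qB/m = (2×1.60×10^-19)(0.0126) / (5.01×10^-27) = 8.04×10^5 rad/s.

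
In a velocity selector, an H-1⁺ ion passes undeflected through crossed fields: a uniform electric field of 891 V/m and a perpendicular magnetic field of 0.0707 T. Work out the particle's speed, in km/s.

v ≈ 12.6 km/s

For zero net force, qE = qvB, so v = E/B.
v = (891) / (0.0707) = 1.26×10^4 m/s.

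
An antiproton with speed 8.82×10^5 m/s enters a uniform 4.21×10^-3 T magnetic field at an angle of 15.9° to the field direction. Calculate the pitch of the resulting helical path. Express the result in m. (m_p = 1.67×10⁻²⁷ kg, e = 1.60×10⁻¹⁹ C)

The velocity component along B is v∥ = v cos15.9° = 8.48×10^5 m/s.
The cyclotron period T = 2πm/(qB) = 1.56×10^-5 s is set by m, q, B alone.
Pitch = v∥·T = (8.48×10^5)(1.56×10^-5) = 13.2 m.

pitch ≈ 13.2 m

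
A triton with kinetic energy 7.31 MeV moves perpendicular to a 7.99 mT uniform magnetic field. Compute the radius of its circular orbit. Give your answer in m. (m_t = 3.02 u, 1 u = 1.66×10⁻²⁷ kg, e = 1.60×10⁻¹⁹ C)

Convert the energy: K = 7.31 MeV = 1.17×10^-12 J.
v = √(2K/m) = √(2·1.17×10^-12/5.01×10^-27) = 2.16×10^7 m/s.
r = mv/(qB) = (5.01×10^-27)(2.16×10^7) / [(1×1.60×10^-19)(7.99×10^-3)] = 84.7 m.

r ≈ 84.7 m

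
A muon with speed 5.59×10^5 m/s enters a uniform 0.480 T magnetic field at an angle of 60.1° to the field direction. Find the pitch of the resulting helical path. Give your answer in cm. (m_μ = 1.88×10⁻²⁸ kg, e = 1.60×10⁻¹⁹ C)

The velocity component along B is v∥ = v cos60.1° = 2.79×10^5 m/s.
The cyclotron period T = 2πm/(qB) = 1.54×10^-8 s is set by m, q, B alone.
Pitch = v∥·T = (2.79×10^5)(1.54×10^-8) = 4.29×10^-3 m.

pitch ≈ 0.429 cm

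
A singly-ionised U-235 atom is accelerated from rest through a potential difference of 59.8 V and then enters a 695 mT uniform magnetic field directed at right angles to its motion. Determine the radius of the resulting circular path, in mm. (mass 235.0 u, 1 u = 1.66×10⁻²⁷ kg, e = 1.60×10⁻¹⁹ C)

r ≈ 24.6 mm

The kinetic energy gained is K = qV = (1×1.60×10^-19)(59.8) = 9.57×10^-18 J.
v = √(2K/m) = 7000 m/s.
r = mv/(qB) = (3.90×10^-25)(7000) / [(1×1.60×10^-19)(0.695)] = 0.0246 m.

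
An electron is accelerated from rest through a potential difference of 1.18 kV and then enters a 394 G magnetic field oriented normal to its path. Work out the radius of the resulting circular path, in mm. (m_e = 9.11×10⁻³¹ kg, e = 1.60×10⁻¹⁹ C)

The kinetic energy gained is K = qV = (1×1.60×10^-19)(1180) = 1.89×10^-16 J.
v = √(2K/m) = 2.04×10^7 m/s.
r = mv/(qB) = (9.11×10^-31)(2.04×10^7) / [(1×1.60×10^-19)(0.0394)] = 2.94×10^-3 m.

r ≈ 2.94 mm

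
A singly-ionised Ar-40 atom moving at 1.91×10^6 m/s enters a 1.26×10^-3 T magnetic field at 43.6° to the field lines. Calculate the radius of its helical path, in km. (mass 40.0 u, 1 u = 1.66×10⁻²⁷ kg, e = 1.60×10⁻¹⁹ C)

Only the perpendicular component v⊥ = v sin43.6° = 1.32×10^6 m/s is bent by the field.
r = m v⊥ /(qB) = (6.64×10^-26)(1.32×10^6) / [(1×1.60×10^-19)(1.26×10^-3)] = 434 m.

r ≈ 0.434 km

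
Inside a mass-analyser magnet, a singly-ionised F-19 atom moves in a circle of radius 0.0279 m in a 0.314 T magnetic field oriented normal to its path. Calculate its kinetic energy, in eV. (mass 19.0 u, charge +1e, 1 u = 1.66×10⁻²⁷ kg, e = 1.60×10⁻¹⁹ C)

K ≈ 195 eV

v = qBr/m = (1×1.60×10^-19)(0.314)(0.0279) / (3.15×10^-26) = 4.44×10^4 m/s.
K = ½mv² = 0.5·(3.15×10^-26)·(4.44×10^4)² = 3.11×10^-17 J = 195 eV.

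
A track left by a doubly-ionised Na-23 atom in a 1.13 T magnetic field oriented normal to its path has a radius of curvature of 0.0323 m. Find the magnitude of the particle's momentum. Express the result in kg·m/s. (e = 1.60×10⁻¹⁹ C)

Since qvB = mv²/r, the momentum p = mv = qBr.
p = (2×1.60×10^-19)(1.13)(0.0323) = 1.17×10^-20 kg·m/s.

p ≈ 1.17×10^-20 kg·m/s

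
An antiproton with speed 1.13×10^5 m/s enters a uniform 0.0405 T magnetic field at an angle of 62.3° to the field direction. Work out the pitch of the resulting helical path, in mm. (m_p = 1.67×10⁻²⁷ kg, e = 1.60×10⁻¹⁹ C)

The velocity component along B is v∥ = v cos62.3° = 5.25×10^4 m/s.
The cyclotron period T = 2πm/(qB) = 1.62×10^-6 s is set by m, q, B alone.
Pitch = v∥·T = (5.25×10^4)(1.62×10^-6) = 0.0851 m.

pitch ≈ 85.1 mm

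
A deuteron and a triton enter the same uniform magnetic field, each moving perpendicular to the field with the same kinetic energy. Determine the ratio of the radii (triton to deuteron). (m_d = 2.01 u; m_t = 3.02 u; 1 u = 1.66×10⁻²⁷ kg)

r = √(2mK)/(qB) ⇒ at equal K, r ∝ √m/q.
r_{triton}/r_{deuteron} = 1.23.

ratio ≈ 1.23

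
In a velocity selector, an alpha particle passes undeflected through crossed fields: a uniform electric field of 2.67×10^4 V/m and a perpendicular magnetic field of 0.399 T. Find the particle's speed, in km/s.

For zero net force, qE = qvB, so v = E/B.
v = (2.67×10^4) / (0.399) = 6.69×10^4 m/s.

v ≈ 66.9 km/s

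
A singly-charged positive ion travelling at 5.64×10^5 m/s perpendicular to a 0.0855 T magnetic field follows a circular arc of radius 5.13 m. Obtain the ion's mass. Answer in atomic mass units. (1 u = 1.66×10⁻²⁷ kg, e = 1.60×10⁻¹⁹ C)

m ≈ 75.0 u

qvB = mv²/r ⇒ m = qBr/v.
m = (1×1.60×10^-19)(0.0855)(5.13) / (5.64×10^5) = 1.24×10^-25 kg = 75.0 u.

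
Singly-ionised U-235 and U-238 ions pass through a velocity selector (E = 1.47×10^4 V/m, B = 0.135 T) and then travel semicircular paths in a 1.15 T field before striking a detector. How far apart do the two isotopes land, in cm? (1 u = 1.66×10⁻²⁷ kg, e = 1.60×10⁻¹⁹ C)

Δd ≈ 0.589 cm

Both emerge at v = E/B₁ = 1.09×10^5 m/s.
r = mv/(qB₂), so r₁ = 0.23086 m and r₂ = 0.23380 m, giving Δr = 2.95×10^-3 m.
After a semicircle each ion lands a diameter 2r from the entry slit, so the separation is 2Δr = 5.89×10^-3 m.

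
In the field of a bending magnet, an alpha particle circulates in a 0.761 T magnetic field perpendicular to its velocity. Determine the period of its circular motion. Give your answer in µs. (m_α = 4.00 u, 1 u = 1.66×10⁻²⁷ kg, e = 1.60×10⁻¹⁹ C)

The cyclotron period is independent of speed: T = 2πm/(qB).
T = 2π(6.64×10^-27) / [(2×1.60×10^-19)(0.761)] = 1.71×10^-7 s.

T ≈ 0.171 µs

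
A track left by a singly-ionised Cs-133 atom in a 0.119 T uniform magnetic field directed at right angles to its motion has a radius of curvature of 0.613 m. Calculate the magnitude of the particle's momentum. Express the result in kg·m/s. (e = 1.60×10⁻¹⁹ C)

p ≈ 1.17×10^-20 kg·m/s

Since qvB = mv²/r, the momentum p = mv = qBr.
p = (1×1.60×10^-19)(0.119)(0.613) = 1.17×10^-20 kg·m/s.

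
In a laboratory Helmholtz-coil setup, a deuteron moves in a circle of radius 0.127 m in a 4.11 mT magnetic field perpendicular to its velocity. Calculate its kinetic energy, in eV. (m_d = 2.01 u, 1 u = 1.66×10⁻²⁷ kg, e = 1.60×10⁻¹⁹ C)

v = qBr/m = (1×1.60×10^-19)(4.11×10^-3)(0.127) / (3.34×10^-27) = 2.50×10^4 m/s.
K = ½mv² = 0.5·(3.34×10^-27)·(2.50×10^4)² = 1.05×10^-18 J = 6.53 eV.

K ≈ 6.53 eV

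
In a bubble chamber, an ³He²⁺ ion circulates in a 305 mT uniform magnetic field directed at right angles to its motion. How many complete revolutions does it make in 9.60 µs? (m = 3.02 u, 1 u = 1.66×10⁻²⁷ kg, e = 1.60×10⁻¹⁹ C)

T = 2πm/(qB) = 2π(5.0132×10^-27) / [(2×1.60×10^-19)(0.305)] = 3.2273×10^-7 s.
N = t/T = 9.60×10^-6 / 3.2273×10^-7 ≈ 29.75, so 29 complete revolutions.

N = 29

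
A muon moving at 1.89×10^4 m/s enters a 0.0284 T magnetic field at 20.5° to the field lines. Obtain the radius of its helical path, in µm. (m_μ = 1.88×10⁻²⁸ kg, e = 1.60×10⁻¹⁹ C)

Only the perpendicular component v⊥ = v sin20.5° = 6620 m/s is bent by the field.
r = m v⊥ /(qB) = (1.88×10^-28)(6620) / [(1×1.60×10^-19)(0.0284)] = 2.74×10^-4 m.

r ≈ 274 µm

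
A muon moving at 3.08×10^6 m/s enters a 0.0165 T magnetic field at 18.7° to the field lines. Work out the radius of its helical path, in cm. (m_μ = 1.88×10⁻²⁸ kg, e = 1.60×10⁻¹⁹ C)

Only the perpendicular component v⊥ = v sin18.7° = 9.87×10^5 m/s is bent by the field.
r = m v⊥ /(qB) = (1.88×10^-28)(9.87×10^5) / [(1×1.60×10^-19)(0.0165)] = 0.0703 m.

r ≈ 7.03 cm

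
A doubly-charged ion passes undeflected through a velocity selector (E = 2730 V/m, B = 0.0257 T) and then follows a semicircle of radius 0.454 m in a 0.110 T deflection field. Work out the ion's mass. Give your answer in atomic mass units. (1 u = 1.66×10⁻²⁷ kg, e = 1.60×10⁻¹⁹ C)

m ≈ 90.6 u

v = E/B₁ = 1.06×10^5 m/s.
From r = mv/(qB₂), m = qB₂r/v = (2×1.60×10^-19)(0.110)(0.454) / (1.06×10^5) = 1.50×10^-25 kg.
In atomic mass units: m = 1.50×10^-25 / 1.66×10^-27 = 90.6 u.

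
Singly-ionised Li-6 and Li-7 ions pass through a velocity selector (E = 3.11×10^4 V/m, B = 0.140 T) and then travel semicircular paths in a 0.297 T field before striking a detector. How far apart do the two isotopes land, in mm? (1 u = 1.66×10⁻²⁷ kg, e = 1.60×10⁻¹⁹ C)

Both emerge at v = E/B₁ = 2.22×10^5 m/s.
r = mv/(qB₂), so r₁ = 0.04656 m and r₂ = 0.05432 m, giving Δr = 7.76×10^-3 m.
After a semicircle each ion lands a diameter 2r from the entry slit, so the separation is 2Δr = 0.0155 m.

Δd ≈ 15.5 mm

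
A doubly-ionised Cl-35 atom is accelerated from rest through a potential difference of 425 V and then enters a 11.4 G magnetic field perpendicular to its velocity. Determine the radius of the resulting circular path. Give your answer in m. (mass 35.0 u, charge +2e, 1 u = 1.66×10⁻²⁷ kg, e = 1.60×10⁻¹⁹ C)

r ≈ 10.9 m

The kinetic energy gained is K = qV = (2×1.60×10^-19)(425) = 1.36×10^-16 J.
v = √(2K/m) = 6.84×10^4 m/s.
r = mv/(qB) = (5.81×10^-26)(6.84×10^4) / [(2×1.60×10^-19)(1.14×10^-3)] = 10.9 m.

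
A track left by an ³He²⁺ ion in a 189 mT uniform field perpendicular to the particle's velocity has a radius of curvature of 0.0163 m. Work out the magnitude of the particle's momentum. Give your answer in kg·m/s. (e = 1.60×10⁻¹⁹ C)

p ≈ 9.86×10^-22 kg·m/s

Since qvB = mv²/r, the momentum p = mv = qBr.
p = (2×1.60×10^-19)(0.189)(0.0163) = 9.86×10^-22 kg·m/s.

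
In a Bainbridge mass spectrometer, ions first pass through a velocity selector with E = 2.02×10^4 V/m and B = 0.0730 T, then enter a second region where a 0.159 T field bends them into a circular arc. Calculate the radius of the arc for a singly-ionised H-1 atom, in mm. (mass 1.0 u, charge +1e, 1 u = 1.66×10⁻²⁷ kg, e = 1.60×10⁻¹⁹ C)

The selector passes v = E/B = 2.02×10^4/0.0730 = 2.77×10^5 m/s.
In the deflection region, r = mv/(qB₂) = (1.66×10^-27)(2.77×10^5) / [(1×1.60×10^-19)(0.159)] = 0.0181 m.

r ≈ 18.1 mm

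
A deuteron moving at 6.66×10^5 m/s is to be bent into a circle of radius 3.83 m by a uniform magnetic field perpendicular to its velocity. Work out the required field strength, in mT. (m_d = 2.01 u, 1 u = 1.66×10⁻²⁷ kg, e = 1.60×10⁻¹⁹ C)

B ≈ 3.63 mT

qvB = mv²/r gives B = mv/(qr).
B = (3.34×10^-27)(6.66×10^5) / [(1×1.60×10^-19)(3.83)] = 3.63×10^-3 T.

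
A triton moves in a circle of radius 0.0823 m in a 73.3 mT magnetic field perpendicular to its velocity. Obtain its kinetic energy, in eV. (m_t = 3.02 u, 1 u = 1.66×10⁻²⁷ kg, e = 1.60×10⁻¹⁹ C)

K ≈ 581 eV

v = qBr/m = (1×1.60×10^-19)(0.0733)(0.0823) / (5.01×10^-27) = 1.93×10^5 m/s.
K = ½mv² = 0.5·(5.01×10^-27)·(1.93×10^5)² = 9.29×10^-17 J = 581 eV.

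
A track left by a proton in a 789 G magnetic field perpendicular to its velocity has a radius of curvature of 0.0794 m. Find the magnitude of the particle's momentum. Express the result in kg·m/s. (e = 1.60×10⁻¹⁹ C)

p ≈ 1.00×10^-21 kg·m/s

Since qvB = mv²/r, the momentum p = mv = qBr.
p = (1×1.60×10^-19)(0.0789)(0.0794) = 1.00×10^-21 kg·m/s.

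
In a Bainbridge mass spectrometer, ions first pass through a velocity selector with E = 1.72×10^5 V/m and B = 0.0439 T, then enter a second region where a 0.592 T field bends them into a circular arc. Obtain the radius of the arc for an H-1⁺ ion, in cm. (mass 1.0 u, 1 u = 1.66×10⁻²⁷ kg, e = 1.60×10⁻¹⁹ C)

r ≈ 6.87 cm

The selector passes v = E/B = 1.72×10^5/0.0439 = 3.92×10^6 m/s.
In the deflection region, r = mv/(qB₂) = (1.66×10^-27)(3.92×10^6) / [(1×1.60×10^-19)(0.592)] = 0.0687 m.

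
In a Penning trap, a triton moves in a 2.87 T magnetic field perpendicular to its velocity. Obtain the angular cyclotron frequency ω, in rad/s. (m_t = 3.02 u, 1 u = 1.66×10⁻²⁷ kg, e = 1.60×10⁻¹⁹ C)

ω ≈ 9.16×10^7 rad/s

ω = qB/m = (1×1.60×10^-19)(2.87) / (5.01×10^-27) = 9.16×10^7 rad/s.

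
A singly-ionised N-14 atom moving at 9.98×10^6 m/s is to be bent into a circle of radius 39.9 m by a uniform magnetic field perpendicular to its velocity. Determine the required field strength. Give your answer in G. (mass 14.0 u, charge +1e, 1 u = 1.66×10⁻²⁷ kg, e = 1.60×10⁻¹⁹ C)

qvB = mv²/r gives B = mv/(qr).
B = (2.32×10^-26)(9.98×10^6) / [(1×1.60×10^-19)(39.9)] = 0.0363 T.

B ≈ 363 G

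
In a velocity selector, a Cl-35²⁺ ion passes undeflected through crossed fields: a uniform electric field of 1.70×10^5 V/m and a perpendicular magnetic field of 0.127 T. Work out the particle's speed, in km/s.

For zero net force, qE = qvB, so v = E/B.
v = (1.70×10^5) / (0.127) = 1.34×10^6 m/s.

v ≈ 1340 km/s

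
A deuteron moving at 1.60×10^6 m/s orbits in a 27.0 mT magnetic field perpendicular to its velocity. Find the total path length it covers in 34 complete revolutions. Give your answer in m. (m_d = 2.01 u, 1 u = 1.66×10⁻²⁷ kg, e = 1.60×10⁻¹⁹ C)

L ≈ 264 m

r = mv/(qB) = 1.24 m, so one revolution covers 2πr = 7.76 m.
In 34 revolutions: L = 34·2πr = 264 m.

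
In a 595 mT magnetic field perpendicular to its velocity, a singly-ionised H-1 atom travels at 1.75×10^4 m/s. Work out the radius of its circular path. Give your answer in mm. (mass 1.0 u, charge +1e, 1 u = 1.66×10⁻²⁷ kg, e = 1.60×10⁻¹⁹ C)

The magnetic force provides the centripetal force: qvB = mv²/r, so r = mv/(qB).
r = (1.66×10^-27 kg)(1.75×10^4 m/s) / [(1×1.60×10^-19 C)(0.595 T)] = 3.05×10^-4 m.

r ≈ 0.305 mm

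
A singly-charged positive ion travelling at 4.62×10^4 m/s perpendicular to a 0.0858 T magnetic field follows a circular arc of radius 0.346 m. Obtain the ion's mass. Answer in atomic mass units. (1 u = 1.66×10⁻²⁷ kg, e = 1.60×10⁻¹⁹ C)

m ≈ 61.9 u

qvB = mv²/r ⇒ m = qBr/v.
m = (1×1.60×10^-19)(0.0858)(0.346) / (4.62×10^4) = 1.03×10^-25 kg = 61.9 u.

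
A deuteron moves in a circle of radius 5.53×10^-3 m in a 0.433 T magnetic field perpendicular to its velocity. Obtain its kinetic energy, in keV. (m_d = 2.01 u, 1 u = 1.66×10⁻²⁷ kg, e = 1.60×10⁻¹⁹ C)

K ≈ 0.137 keV

v = qBr/m = (1×1.60×10^-19)(0.433)(5.53×10^-3) / (3.34×10^-27) = 1.15×10^5 m/s.
K = ½mv² = 0.5·(3.34×10^-27)·(1.15×10^5)² = 2.20×10^-17 J = 0.137 keV.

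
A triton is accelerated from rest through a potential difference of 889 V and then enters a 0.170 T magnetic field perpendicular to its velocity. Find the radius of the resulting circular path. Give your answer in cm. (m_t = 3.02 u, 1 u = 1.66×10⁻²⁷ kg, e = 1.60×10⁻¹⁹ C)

The kinetic energy gained is K = qV = (1×1.60×10^-19)(889) = 1.42×10^-16 J.
v = √(2K/m) = 2.38×10^5 m/s.
r = mv/(qB) = (5.01×10^-27)(2.38×10^5) / [(1×1.60×10^-19)(0.170)] = 0.0439 m.

r ≈ 4.39 cm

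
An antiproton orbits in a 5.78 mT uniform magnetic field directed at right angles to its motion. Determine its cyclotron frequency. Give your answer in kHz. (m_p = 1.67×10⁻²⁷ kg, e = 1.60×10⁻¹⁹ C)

f = qB/(2πm) = (1×1.60×10^-19)(5.78×10^-3) / [2π(1.67×10^-27)] = 8.81×10^4 Hz.

f ≈ 88.1 kHz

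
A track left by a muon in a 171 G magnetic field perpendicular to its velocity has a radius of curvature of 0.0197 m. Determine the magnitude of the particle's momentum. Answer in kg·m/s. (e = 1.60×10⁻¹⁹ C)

p ≈ 5.39×10^-23 kg·m/s

Since qvB = mv²/r, the momentum p = mv = qBr.
p = (1×1.60×10^-19)(0.0171)(0.0197) = 5.39×10^-23 kg·m/s.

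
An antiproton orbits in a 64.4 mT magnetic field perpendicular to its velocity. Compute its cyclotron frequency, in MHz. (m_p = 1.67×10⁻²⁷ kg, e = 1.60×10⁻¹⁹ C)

f = qB/(2πm) = (1×1.60×10^-19)(0.0644) / [2π(1.67×10^-27)] = 9.82×10^5 Hz.

f ≈ 0.982 MHz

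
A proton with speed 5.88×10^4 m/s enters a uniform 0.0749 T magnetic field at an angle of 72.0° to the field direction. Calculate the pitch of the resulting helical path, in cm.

pitch ≈ 1.59 cm

The velocity component along B is v∥ = v cos72.0° = 1.82×10^4 m/s.
The cyclotron period T = 2πm/(qB) = 8.76×10^-7 s is set by m, q, B alone.
Pitch = v∥·T = (1.82×10^4)(8.76×10^-7) = 0.0159 m.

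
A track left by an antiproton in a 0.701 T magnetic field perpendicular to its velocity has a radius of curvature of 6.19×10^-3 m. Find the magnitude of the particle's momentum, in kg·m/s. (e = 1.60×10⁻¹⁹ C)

Since qvB = mv²/r, the momentum p = mv = qBr.
p = (1×1.60×10^-19)(0.701)(6.19×10^-3) = 6.94×10^-22 kg·m/s.

p ≈ 6.94×10^-22 kg·m/s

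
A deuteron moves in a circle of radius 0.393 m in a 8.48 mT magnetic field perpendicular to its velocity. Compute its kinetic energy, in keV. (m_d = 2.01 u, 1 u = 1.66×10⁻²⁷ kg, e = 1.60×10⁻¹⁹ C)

v = qBr/m = (1×1.60×10^-19)(8.48×10^-3)(0.393) / (3.34×10^-27) = 1.60×10^5 m/s.
K = ½mv² = 0.5·(3.34×10^-27)·(1.60×10^5)² = 4.26×10^-17 J = 0.266 keV.

K ≈ 0.266 keV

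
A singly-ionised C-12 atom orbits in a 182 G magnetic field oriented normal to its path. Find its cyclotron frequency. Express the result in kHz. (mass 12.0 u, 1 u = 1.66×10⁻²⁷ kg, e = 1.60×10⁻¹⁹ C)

f ≈ 23.3 kHz

f = qB/(2πm) = (1×1.60×10^-19)(0.0182) / [2π(1.99×10^-26)] = 2.33×10^4 Hz.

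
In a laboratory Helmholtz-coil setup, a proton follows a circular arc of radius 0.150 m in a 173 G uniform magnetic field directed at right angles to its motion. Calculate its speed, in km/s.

v ≈ 249 km/s

From qvB = mv²/r, v = qBr/m.
v = (1×1.60×10^-19)(0.0173)(0.150) / (1.67×10^-27) = 2.49×10^5 m/s.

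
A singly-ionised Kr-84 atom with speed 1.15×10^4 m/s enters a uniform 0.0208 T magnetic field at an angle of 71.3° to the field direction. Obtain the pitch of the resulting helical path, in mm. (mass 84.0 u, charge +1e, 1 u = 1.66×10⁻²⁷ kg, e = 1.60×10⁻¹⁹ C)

pitch ≈ 971 mm

The velocity component along B is v∥ = v cos71.3° = 3690 m/s.
The cyclotron period T = 2πm/(qB) = 2.63×10^-4 s is set by m, q, B alone.
Pitch = v∥·T = (3690)(2.63×10^-4) = 0.971 m.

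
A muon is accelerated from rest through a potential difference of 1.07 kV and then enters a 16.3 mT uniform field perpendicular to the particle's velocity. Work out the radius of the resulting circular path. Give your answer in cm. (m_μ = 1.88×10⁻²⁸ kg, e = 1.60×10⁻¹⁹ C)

The kinetic energy gained is K = qV = (1×1.60×10^-19)(1070) = 1.71×10^-16 J.
v = √(2K/m) = 1.35×10^6 m/s.
r = mv/(qB) = (1.88×10^-28)(1.35×10^6) / [(1×1.60×10^-19)(0.0163)] = 0.0973 m.

r ≈ 9.73 cm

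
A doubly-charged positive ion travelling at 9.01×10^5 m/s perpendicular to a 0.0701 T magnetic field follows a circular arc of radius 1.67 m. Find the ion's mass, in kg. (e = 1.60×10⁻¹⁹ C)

m ≈ 4.16×10^-26 kg

qvB = mv²/r ⇒ m = qBr/v.
m = (2×1.60×10^-19)(0.0701)(1.67) / (9.01×10^5) = 4.16×10^-26 kg.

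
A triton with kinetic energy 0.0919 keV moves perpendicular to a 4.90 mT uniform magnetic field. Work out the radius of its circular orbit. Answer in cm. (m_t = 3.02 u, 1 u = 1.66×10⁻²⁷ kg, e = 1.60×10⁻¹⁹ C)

Convert the energy: K = 0.0919 keV = 1.47×10^-17 J.
v = √(2K/m) = √(2·1.47×10^-17/5.01×10^-27) = 7.66×10^4 m/s.
r = mv/(qB) = (5.01×10^-27)(7.66×10^4) / [(1×1.60×10^-19)(4.90×10^-3)] = 0.490 m.

r ≈ 49.0 cm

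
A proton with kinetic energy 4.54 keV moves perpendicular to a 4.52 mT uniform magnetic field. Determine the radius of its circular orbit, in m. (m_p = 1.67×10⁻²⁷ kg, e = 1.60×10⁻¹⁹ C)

r ≈ 2.15 m

Convert the energy: K = 4.54 keV = 7.26×10^-16 J.
v = √(2K/m) = √(2·7.26×10^-16/1.67×10^-27) = 9.33×10^5 m/s.
r = mv/(qB) = (1.67×10^-27)(9.33×10^5) / [(1×1.60×10^-19)(4.52×10^-3)] = 2.15 m.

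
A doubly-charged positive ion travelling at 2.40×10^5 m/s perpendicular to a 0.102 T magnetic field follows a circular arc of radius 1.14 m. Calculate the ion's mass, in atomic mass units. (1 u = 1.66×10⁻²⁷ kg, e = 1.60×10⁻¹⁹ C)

m ≈ 93.4 u

qvB = mv²/r ⇒ m = qBr/v.
m = (2×1.60×10^-19)(0.102)(1.14) / (2.40×10^5) = 1.55×10^-25 kg = 93.4 u.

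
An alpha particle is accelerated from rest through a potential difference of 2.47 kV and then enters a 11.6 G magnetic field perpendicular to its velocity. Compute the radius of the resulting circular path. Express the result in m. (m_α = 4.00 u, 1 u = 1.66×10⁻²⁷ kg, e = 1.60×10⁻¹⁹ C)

r ≈ 8.73 m

The kinetic energy gained is K = qV = (2×1.60×10^-19)(2470) = 7.90×10^-16 J.
v = √(2K/m) = 4.88×10^5 m/s.
r = mv/(qB) = (6.64×10^-27)(4.88×10^5) / [(2×1.60×10^-19)(1.16×10^-3)] = 8.73 m.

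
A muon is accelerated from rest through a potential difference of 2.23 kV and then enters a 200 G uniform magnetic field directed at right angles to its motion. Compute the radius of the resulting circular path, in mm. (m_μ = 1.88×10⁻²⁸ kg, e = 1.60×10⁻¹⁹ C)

r ≈ 114 mm

The kinetic energy gained is K = qV = (1×1.60×10^-19)(2230) = 3.57×10^-16 J.
v = √(2K/m) = 1.95×10^6 m/s.
r = mv/(qB) = (1.88×10^-28)(1.95×10^6) / [(1×1.60×10^-19)(0.0200)] = 0.114 m.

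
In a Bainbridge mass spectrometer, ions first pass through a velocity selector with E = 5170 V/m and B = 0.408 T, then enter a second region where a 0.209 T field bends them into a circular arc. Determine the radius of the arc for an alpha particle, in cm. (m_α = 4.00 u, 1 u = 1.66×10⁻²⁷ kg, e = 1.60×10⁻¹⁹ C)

The selector passes v = E/B = 5170/0.408 = 1.27×10^4 m/s.
In the deflection region, r = mv/(qB₂) = (6.64×10^-27)(1.27×10^4) / [(2×1.60×10^-19)(0.209)] = 1.26×10^-3 m.

r ≈ 0.126 cm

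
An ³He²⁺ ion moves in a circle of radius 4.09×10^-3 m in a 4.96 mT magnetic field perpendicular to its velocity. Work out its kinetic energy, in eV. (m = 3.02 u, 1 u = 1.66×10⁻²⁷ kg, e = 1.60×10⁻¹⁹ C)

K ≈ 0.0263 eV

v = qBr/m = (2×1.60×10^-19)(4.96×10^-3)(4.09×10^-3) / (5.01×10^-27) = 1290 m/s.
K = ½mv² = 0.5·(5.01×10^-27)·(1290)² = 4.20×10^-21 J = 0.0263 eV.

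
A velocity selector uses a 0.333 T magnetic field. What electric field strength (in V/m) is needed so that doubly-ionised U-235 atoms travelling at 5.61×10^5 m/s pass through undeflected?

qE = qvB ⇒ E = vB = (5.61×10^5)(0.333) = 1.87×10^5 V/m.

E ≈ 1.87×10^5 V/m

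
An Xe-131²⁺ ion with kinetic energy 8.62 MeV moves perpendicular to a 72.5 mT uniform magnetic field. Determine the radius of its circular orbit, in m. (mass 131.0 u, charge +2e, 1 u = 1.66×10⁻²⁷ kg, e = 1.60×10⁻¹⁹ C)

r ≈ 33.4 m

Convert the energy: K = 8.62 MeV = 1.38×10^-12 J.
v = √(2K/m) = √(2·1.38×10^-12/2.17×10^-25) = 3.56×10^6 m/s.
r = mv/(qB) = (2.17×10^-25)(3.56×10^6) / [(2×1.60×10^-19)(0.0725)] = 33.4 m.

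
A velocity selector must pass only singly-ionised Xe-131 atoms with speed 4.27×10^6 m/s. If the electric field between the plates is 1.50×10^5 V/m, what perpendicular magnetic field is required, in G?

B ≈ 351 G

qE = qvB ⇒ B = E/v = (1.50×10^5) / (4.27×10^6) = 0.0351 T.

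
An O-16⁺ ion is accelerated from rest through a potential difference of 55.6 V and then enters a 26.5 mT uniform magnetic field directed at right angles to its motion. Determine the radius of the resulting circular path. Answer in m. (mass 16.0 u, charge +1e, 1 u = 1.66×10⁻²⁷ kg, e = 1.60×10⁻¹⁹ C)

The kinetic energy gained is K = qV = (1×1.60×10^-19)(55.6) = 8.90×10^-18 J.
v = √(2K/m) = 2.59×10^4 m/s.
r = mv/(qB) = (2.66×10^-26)(2.59×10^4) / [(1×1.60×10^-19)(0.0265)] = 0.162 m.

r ≈ 0.162 m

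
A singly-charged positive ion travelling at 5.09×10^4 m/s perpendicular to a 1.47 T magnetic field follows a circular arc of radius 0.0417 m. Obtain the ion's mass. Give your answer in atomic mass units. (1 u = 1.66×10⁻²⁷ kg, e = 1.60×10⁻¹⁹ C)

qvB = mv²/r ⇒ m = qBr/v.
m = (1×1.60×10^-19)(1.47)(0.0417) / (5.09×10^4) = 1.93×10^-25 kg = 116 u.

m ≈ 116 u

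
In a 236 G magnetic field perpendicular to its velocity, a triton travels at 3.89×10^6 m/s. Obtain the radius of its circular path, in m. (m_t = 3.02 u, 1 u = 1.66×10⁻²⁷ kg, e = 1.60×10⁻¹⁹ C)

r ≈ 5.16 m

The magnetic force provides the centripetal force: qvB = mv²/r, so r = mv/(qB).
r = (5.01×10^-27 kg)(3.89×10^6 m/s) / [(1×1.60×10^-19 C)(0.0236 T)] = 5.16 m.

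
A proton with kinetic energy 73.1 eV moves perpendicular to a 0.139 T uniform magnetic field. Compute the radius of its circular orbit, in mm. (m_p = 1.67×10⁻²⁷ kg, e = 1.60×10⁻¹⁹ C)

Convert the energy: K = 73.1 eV = 1.17×10^-17 J.
v = √(2K/m) = √(2·1.17×10^-17/1.67×10^-27) = 1.18×10^5 m/s.
r = mv/(qB) = (1.67×10^-27)(1.18×10^5) / [(1×1.60×10^-19)(0.139)] = 8.89×10^-3 m.

r ≈ 8.89 mm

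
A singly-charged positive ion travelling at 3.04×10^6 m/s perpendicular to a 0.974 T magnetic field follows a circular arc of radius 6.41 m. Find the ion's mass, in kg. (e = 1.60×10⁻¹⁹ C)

qvB = mv²/r ⇒ m = qBr/v.
m = (1×1.60×10^-19)(0.974)(6.41) / (3.04×10^6) = 3.29×10^-25 kg.

m ≈ 3.29×10^-25 kg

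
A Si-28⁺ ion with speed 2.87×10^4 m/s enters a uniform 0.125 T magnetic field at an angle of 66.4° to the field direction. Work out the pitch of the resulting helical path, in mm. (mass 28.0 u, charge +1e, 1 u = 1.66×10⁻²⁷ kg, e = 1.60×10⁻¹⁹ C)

pitch ≈ 168 mm

The velocity component along B is v∥ = v cos66.4° = 1.15×10^4 m/s.
The cyclotron period T = 2πm/(qB) = 1.46×10^-5 s is set by m, q, B alone.
Pitch = v∥·T = (1.15×10^4)(1.46×10^-5) = 0.168 m.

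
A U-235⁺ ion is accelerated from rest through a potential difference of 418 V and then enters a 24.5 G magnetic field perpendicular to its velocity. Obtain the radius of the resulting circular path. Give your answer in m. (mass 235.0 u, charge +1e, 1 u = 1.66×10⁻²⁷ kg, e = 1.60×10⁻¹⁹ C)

The kinetic energy gained is K = qV = (1×1.60×10^-19)(418) = 6.69×10^-17 J.
v = √(2K/m) = 1.85×10^4 m/s.
r = mv/(qB) = (3.90×10^-25)(1.85×10^4) / [(1×1.60×10^-19)(2.45×10^-3)] = 18.4 m.

r ≈ 18.4 m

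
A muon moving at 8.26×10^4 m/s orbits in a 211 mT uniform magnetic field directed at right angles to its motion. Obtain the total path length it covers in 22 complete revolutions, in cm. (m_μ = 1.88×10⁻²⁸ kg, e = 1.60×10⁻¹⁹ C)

L ≈ 6.36 cm

r = mv/(qB) = 4.60×10^-4 m, so one revolution covers 2πr = 2.89×10^-3 m.
In 22 revolutions: L = 22·2πr = 0.0636 m.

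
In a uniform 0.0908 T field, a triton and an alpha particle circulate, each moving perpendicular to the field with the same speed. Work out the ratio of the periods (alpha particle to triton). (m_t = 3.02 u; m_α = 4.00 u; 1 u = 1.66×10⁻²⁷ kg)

T = 2πm/(qB) is independent of speed, so T₂/T₁ = (m₂/q₂)/(m₁/q₁).
T_{alpha particle}/T_{triton} = (6.64×10^-27/2e) / (5.01×10^-27/1e) = 0.662.

ratio ≈ 0.662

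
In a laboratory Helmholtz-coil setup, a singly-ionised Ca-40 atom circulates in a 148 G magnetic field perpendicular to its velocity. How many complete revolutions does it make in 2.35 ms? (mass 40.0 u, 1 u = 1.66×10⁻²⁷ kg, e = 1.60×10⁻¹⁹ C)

N = 13

T = 2πm/(qB) = 2π(6.64×10^-26) / [(1×1.60×10^-19)(0.0148)] = 1.7618×10^-4 s.
N = t/T = 2.35×10^-3 / 1.7618×10^-4 ≈ 13.34, so 13 complete revolutions.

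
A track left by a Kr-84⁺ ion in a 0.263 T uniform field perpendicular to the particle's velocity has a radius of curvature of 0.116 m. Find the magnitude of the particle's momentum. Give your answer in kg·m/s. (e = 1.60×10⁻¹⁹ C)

Since qvB = mv²/r, the momentum p = mv = qBr.
p = (1×1.60×10^-19)(0.263)(0.116) = 4.88×10^-21 kg·m/s.

p ≈ 4.88×10^-21 kg·m/s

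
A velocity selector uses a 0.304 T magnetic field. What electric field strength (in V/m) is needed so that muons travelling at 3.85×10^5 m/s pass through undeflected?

E ≈ 1.17×10^5 V/m

qE = qvB ⇒ E = vB = (3.85×10^5)(0.304) = 1.17×10^5 V/m.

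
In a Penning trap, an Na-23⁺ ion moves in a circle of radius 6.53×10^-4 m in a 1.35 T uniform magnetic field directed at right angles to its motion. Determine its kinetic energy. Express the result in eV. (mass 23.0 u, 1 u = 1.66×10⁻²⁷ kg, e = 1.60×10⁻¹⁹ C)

K ≈ 1.63 eV

v = qBr/m = (1×1.60×10^-19)(1.35)(6.53×10^-4) / (3.82×10^-26) = 3690 m/s.
K = ½mv² = 0.5·(3.82×10^-26)·(3690)² = 2.61×10^-19 J = 1.63 eV.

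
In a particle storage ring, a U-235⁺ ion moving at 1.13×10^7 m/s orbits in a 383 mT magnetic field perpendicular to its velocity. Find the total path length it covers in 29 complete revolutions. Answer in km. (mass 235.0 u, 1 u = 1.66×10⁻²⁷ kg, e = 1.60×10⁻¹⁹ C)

L ≈ 13.1 km

r = mv/(qB) = 71.9 m, so one revolution covers 2πr = 452 m.
In 29 revolutions: L = 29·2πr = 1.31×10^4 m.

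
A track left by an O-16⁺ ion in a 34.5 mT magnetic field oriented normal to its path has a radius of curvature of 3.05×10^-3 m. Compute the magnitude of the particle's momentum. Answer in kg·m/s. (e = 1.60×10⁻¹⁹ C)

p ≈ 1.68×10^-23 kg·m/s

Since qvB = mv²/r, the momentum p = mv = qBr.
p = (1×1.60×10^-19)(0.0345)(3.05×10^-3) = 1.68×10^-23 kg·m/s.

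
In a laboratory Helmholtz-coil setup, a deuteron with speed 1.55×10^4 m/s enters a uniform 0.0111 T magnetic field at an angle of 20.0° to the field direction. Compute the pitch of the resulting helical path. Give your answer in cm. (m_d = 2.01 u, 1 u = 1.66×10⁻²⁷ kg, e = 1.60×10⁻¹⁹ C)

The velocity component along B is v∥ = v cos20.0° = 1.46×10^4 m/s.
The cyclotron period T = 2πm/(qB) = 1.18×10^-5 s is set by m, q, B alone.
Pitch = v∥·T = (1.46×10^4)(1.18×10^-5) = 0.172 m.

pitch ≈ 17.2 cm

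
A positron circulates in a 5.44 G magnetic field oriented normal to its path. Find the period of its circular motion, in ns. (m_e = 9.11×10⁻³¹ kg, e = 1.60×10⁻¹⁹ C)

The cyclotron period is independent of speed: T = 2πm/(qB).
T = 2π(9.11×10^-31) / [(1×1.60×10^-19)(5.44×10^-4)] = 6.58×10^-8 s.

T ≈ 65.8 ns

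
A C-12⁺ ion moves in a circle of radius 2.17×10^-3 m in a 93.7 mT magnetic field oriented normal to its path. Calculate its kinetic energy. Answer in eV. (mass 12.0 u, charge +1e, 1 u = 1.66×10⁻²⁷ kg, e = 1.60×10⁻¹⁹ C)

v = qBr/m = (1×1.60×10^-19)(0.0937)(2.17×10^-3) / (1.99×10^-26) = 1630 m/s.
K = ½mv² = 0.5·(1.99×10^-26)·(1630)² = 2.66×10^-20 J = 0.166 eV.

K ≈ 0.166 eV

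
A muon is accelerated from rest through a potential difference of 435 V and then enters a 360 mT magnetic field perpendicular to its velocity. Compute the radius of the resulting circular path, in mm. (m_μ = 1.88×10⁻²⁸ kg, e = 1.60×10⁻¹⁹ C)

r ≈ 2.81 mm

The kinetic energy gained is K = qV = (1×1.60×10^-19)(435) = 6.96×10^-17 J.
v = √(2K/m) = 8.60×10^5 m/s.
r = mv/(qB) = (1.88×10^-28)(8.60×10^5) / [(1×1.60×10^-19)(0.360)] = 2.81×10^-3 m.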